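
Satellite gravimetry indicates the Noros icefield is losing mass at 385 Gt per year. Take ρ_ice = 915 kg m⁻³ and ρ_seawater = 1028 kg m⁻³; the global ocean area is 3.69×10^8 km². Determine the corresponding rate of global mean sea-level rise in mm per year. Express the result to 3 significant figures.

ρ_w = 1028 kg m⁻³. Annual water volume added = 385 Gt / ρ_w = 3.850×10^14 kg / 1028 kg m⁻³ = 3.745×10^11 m³.
Δh per year = 3.745×10^11 / 3.69×10^14 = 1.01×10^-3 m = 1.01 mm.

≈ 1.01 mm/yr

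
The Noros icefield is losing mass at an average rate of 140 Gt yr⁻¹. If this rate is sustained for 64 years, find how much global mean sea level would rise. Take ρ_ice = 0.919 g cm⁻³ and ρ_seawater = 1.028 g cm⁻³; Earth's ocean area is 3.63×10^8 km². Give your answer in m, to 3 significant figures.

Total mass lost = 140 Gt/yr × 64 yr = 8960 Gt = 8.960×10^15 kg.
ρ_w = 1.028 g cm⁻³ = 1028 kg m⁻³, so water volume = 8.960×10^15 / 1028 = 8.716×10^12 m³.
Δh = 8.716×10^12 / 3.63×10^14 = 0.0240 m.

≈ 0.0240 m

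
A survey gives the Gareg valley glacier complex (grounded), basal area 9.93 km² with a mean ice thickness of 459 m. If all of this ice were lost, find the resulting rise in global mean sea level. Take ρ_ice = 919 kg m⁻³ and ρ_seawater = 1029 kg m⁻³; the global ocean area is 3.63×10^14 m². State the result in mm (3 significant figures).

≈ 0.0112 mm

Gareg: ice volume = 9.93 km² × 459 m = 4.558 km³; 4.558 × (919/1029) = 4.071 km³ of water.
Spread over 3.63×10^14 m² of ocean, Δh = 4.071×10^9 / 3.63×10^14 = 1.12×10^-5 m = 0.0112 mm.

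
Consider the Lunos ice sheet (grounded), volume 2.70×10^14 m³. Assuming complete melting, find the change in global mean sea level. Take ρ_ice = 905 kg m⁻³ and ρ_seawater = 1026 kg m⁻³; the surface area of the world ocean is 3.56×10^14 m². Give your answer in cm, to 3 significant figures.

≈ 66.9 cm

Lunos: 2.70×10^14 m³ × (905/1026) = 2.382×10^14 m³ of water.
Spread over 3.56×10^14 m² of ocean, Δh = 2.382×10^14 / 3.56×10^14 = 0.669 m = 66.9 cm.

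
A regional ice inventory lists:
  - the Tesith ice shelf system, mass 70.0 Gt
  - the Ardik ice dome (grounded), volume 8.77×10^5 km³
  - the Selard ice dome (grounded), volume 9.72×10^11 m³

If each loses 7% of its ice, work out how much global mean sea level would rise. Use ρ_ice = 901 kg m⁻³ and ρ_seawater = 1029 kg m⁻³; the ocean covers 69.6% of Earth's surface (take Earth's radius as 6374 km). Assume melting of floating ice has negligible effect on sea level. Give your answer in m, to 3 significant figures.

The Tesith ice shelf system is floating and already displaces its own weight of water, so its melt adds essentially nothing to sea level.
Ardik: 0.07 × 8.77×10^5 km³ × (901/1029) = 5.375×10^4 km³ of water.
Selard: 0.07 × 9.72×10^11 m³ × (901/1029) = 5.958×10^10 m³ of water.
Total added water ≈ 5.381×10^13 m³ over 3.55×10^14 m² → Δh = 0.151 m.

≈ 0.151 m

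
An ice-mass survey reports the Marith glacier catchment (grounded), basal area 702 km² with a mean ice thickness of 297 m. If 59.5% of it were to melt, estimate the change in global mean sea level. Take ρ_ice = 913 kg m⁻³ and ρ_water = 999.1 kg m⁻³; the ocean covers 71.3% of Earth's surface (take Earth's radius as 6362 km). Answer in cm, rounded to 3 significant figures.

≈ 0.0313 cm

Marith: ice volume = 702 km² × 297 m = 208.5 km³; 0.595 × 208.5 × (913/999.1) = 113.4 km³ of water.
Spread over 3.63×10^14 m² of ocean, Δh = 1.134×10^11 / 3.63×10^14 = 3.13×10^-4 m = 0.0313 cm.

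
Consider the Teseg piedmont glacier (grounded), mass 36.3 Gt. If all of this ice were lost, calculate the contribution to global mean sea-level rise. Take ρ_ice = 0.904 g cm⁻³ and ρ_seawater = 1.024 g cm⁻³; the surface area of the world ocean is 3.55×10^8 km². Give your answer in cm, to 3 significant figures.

≈ 9.99×10^-3 cm

Teseg: 36.3 Gt = 3.630×10^13 kg; dividing by ρ_w = 1.024 g cm⁻³ = 1024 kg m⁻³ gives 3.545×10^10 m³ of water.
Spread over 3.55×10^14 m² of ocean, Δh = 3.545×10^10 / 3.55×10^14 = 9.99×10^-5 m = 9.99×10^-3 cm.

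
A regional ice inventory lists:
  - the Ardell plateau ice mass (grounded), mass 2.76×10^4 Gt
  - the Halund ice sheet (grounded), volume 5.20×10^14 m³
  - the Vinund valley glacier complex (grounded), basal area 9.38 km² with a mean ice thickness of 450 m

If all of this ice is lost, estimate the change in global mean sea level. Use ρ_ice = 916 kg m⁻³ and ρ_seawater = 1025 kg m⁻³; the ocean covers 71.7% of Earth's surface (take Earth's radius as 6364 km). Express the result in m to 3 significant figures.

≈ 1.35 m

Ardell: 2.76×10^4 Gt = 2.760×10^16 kg; dividing by ρ_w = 1025 kg m⁻³ gives 2.693×10^13 m³ of water.
Halund: 5.20×10^14 m³ × (916/1025) = 4.647×10^14 m³ of water.
Vinund: ice volume = 9.38 km² × 450 m = 4.221 km³; 4.221 × (916/1025) = 3.772 km³ of water.
Total added water ≈ 4.916×10^14 m³ over 3.65×10^14 m² → Δh = 1.35 m.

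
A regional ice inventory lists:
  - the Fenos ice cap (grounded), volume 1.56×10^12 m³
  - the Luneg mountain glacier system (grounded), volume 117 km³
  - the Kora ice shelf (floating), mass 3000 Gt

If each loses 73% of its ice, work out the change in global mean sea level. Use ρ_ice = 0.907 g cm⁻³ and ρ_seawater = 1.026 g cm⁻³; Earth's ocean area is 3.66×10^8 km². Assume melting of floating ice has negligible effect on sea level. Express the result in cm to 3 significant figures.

Fenos: 0.73 × 1.56×10^12 m³ × (907/1026) = 1.007×10^12 m³ of water.
Luneg: 0.73 × 117 km³ × (907/1026) = 75.50 km³ of water.
The Kora ice shelf is floating and already displaces its own weight of water, so its melt adds essentially nothing to sea level.
Total added water ≈ 1.082×10^12 m³ over 3.66×10^14 m² → Δh = 2.96×10^-3 m = 0.296 cm.

≈ 0.296 cm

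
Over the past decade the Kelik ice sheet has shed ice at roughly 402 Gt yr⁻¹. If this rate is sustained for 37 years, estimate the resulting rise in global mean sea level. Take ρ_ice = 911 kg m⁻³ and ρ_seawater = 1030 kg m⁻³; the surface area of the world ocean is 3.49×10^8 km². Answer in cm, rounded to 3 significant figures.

≈ 4.14 cm

Total mass lost = 402 Gt/yr × 37 yr = 1.487×10^4 Gt = 1.487×10^16 kg.
ρ_w = 1030 kg m⁻³, so water volume = 1.487×10^16 / 1030 = 1.444×10^13 m³.
Δh = 1.444×10^13 / 3.49×10^14 = 0.0414 m = 4.14 cm.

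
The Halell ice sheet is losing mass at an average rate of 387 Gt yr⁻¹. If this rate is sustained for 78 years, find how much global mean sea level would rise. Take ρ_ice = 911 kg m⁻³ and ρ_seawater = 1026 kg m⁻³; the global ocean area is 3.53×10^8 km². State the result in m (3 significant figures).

≈ 0.0833 m

Total mass lost = 387 Gt/yr × 78 yr = 3.019×10^4 Gt = 3.019×10^16 kg.
ρ_w = 1026 kg m⁻³, so water volume = 3.019×10^16 / 1026 = 2.942×10^13 m³.
Δh = 2.942×10^13 / 3.53×10^14 = 0.0833 m.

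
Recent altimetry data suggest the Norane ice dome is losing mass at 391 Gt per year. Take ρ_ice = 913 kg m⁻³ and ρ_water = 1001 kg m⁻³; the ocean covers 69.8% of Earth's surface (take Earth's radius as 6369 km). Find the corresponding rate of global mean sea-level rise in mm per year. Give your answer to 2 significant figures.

≈ 1.1 mm/yr

ρ_w = 1001 kg m⁻³. Annual water volume added = 391 Gt / ρ_w = 3.910×10^14 kg / 1001 kg m⁻³ = 3.906×10^11 m³.
Δh per year = 3.906×10^11 / 3.56×10^14 = 1.10×10^-3 m = 1.1 mm.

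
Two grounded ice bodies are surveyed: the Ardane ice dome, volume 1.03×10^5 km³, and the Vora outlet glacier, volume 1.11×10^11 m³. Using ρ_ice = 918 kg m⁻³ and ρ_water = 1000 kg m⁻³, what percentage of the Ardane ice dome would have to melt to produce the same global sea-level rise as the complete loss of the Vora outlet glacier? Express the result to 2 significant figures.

Equal sea-level rise means equal mass of meltwater, i.e. equal mass of ice lost.
Ice mass of Vora: 1.019×10^14 kg; ice mass of Ardane: 9.455×10^16 kg.
Fraction required = 1.019×10^14 / 9.455×10^16 = 1.08×10^-3 → 0.11 %.

≈ 0.11 %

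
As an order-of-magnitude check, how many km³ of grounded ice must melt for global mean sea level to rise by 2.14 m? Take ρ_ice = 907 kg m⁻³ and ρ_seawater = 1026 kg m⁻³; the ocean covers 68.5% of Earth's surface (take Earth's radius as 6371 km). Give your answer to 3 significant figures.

Required water volume = Δh × A = 2.14 m × 3.49×10^14 m² = 7.477×10^14 m³ = 7.477×10^5 km³.
Ice volume = water volume × ρ_w/ρ_ice = 7.477×10^5 × 1026/907 = 8.46×10^5 km³.

≈ 8.46×10^5 km³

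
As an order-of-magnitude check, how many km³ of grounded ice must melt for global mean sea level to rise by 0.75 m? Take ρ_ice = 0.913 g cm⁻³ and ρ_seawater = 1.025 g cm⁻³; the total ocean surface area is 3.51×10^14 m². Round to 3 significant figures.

≈ 2.96×10^5 km³

Required water volume = Δh × A = 0.75 m × 3.51×10^14 m² = 2.632×10^14 m³ = 2.632×10^5 km³.
Ice volume = water volume × ρ_w/ρ_ice = 2.632×10^5 × 1025/913 = 2.96×10^5 km³.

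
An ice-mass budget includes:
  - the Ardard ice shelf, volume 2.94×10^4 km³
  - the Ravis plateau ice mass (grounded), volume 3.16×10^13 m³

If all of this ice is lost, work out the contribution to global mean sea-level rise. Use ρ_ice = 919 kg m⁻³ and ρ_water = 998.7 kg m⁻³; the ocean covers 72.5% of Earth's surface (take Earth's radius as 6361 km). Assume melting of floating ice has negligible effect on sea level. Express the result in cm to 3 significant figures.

The Ardard ice shelf is floating and already displaces its own weight of water, so its melt adds essentially nothing to sea level.
Ravis: 3.16×10^13 m³ × (919/998.7) = 2.908×10^13 m³ of water.
Total added water ≈ 2.908×10^13 m³ over 3.69×10^14 m² → Δh = 0.0789 m = 7.89 cm.

≈ 7.89 cm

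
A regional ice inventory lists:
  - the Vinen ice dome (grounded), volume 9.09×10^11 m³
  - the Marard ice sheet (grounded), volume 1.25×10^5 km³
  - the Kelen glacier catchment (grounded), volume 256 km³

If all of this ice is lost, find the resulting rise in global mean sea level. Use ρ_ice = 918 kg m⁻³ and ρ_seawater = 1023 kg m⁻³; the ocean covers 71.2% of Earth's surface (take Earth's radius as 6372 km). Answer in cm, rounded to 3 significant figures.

Vinen: 9.09×10^11 m³ × (918/1023) = 8.157×10^11 m³ of water.
Marard: 1.25×10^5 km³ × (918/1023) = 1.122×10^5 km³ of water.
Kelen: 256 km³ × (918/1023) = 229.7 km³ of water.
Total added water ≈ 1.132×10^14 m³ over 3.63×10^14 m² → Δh = 0.312 m = 31.2 cm.

≈ 31.2 cm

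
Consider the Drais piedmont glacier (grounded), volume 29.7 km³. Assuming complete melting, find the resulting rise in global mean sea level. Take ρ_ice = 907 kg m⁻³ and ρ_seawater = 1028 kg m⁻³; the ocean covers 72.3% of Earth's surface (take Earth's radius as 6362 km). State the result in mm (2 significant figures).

Drais: 29.7 km³ × (907/1028) = 26.20 km³ of water.
Spread over 3.68×10^14 m² of ocean, Δh = 2.620×10^10 / 3.68×10^14 = 7.13×10^-5 m = 0.071 mm.

≈ 0.071 mm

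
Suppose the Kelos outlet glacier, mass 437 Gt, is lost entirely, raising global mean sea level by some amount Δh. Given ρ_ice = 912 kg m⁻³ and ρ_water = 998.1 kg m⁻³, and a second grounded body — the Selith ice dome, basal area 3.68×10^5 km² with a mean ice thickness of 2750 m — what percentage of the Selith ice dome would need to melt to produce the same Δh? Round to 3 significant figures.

Equal sea-level rise means equal mass of meltwater, i.e. equal mass of ice lost.
Ice mass of Kelos: 4.370×10^14 kg; ice mass of Selith: 9.229×10^17 kg.
Fraction required = 4.370×10^14 / 9.229×10^17 = 4.73×10^-4 → 0.0473 %.

≈ 0.0473 %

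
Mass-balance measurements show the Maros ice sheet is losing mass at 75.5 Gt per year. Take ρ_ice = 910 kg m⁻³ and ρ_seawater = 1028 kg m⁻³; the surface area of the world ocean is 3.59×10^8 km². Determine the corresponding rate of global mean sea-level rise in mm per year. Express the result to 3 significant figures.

ρ_w = 1028 kg m⁻³. Annual water volume added = 75.5 Gt / ρ_w = 7.550×10^13 kg / 1028 kg m⁻³ = 7.344×10^10 m³.
Δh per year = 7.344×10^10 / 3.59×10^14 = 2.05×10^-4 m = 0.205 mm.

≈ 0.205 mm/yr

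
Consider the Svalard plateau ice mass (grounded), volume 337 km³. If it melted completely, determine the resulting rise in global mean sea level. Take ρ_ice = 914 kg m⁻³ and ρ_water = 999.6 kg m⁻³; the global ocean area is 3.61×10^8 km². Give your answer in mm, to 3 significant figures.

Svalard: 337 km³ × (914/999.6) = 308.1 km³ of water.
Spread over 3.61×10^14 m² of ocean, Δh = 3.081×10^11 / 3.61×10^14 = 8.54×10^-4 m = 0.854 mm.

≈ 0.854 mm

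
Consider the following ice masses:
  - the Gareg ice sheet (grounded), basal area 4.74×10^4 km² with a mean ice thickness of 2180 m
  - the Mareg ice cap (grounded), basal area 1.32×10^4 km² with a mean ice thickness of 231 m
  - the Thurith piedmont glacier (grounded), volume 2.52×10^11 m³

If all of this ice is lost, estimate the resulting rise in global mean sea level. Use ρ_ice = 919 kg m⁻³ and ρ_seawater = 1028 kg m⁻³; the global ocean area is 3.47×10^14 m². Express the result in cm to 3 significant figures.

Gareg: ice volume = 4.74×10^4 km² × 2180 m = 1.033×10^5 km³; 1.033×10^5 × (919/1028) = 9.238×10^4 km³ of water.
Mareg: ice volume = 1.32×10^4 km² × 231 m = 3049 km³; 3049 × (919/1028) = 2726 km³ of water.
Thurith: 2.52×10^11 m³ × (919/1028) = 2.253×10^11 m³ of water.
Total added water ≈ 9.533×10^13 m³ over 3.47×10^14 m² → Δh = 0.275 m = 27.5 cm.

≈ 27.5 cm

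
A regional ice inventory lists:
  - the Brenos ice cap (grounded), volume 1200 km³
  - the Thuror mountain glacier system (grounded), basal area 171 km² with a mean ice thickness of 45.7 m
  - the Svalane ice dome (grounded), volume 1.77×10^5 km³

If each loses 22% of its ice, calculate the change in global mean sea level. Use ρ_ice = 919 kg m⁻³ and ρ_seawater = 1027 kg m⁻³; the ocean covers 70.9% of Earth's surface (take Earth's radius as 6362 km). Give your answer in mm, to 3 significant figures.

Brenos: 0.22 × 1200 km³ × (919/1027) = 236.2 km³ of water.
Thuror: ice volume = 171 km² × 45.7 m = 7.815 km³; 0.22 × 7.815 × (919/1027) = 1.538 km³ of water.
Svalane: 0.22 × 1.77×10^5 km³ × (919/1027) = 3.485×10^4 km³ of water.
Total added water ≈ 3.508×10^13 m³ over 3.61×10^14 m² → Δh = 0.0973 m = 97.3 mm.

≈ 97.3 mm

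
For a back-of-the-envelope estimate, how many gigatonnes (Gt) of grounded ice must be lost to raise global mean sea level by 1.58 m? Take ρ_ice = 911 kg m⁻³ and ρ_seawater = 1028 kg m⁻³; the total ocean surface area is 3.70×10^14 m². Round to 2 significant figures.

Required water volume = Δh × A = 1.58 m × 3.70×10^14 m² = 5.846×10^14 m³.
ρ_w = 1028 kg m⁻³, so the mass of water = 5.846×10^14 m³ × 1028 kg m⁻³ = 6.010×10^17 kg = 6.0×10^5 Gt (and the same mass of ice, by conservation).

≈ 6.0×10^5 Gt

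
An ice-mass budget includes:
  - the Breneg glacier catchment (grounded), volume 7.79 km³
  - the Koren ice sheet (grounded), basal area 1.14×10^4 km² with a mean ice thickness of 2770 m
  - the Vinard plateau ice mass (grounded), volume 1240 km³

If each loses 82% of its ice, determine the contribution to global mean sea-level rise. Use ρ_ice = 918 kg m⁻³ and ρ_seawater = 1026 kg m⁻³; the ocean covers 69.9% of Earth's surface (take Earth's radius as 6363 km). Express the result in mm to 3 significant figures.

Breneg: 0.82 × 7.79 km³ × (918/1026) = 5.715 km³ of water.
Koren: ice volume = 1.14×10^4 km² × 2770 m = 3.158×10^4 km³; 0.82 × 3.158×10^4 × (918/1026) = 2.317×10^4 km³ of water.
Vinard: 0.82 × 1240 km³ × (918/1026) = 909.8 km³ of water.
Total added water ≈ 2.408×10^13 m³ over 3.56×10^14 m² → Δh = 0.0677 m = 67.7 mm.

≈ 67.7 mm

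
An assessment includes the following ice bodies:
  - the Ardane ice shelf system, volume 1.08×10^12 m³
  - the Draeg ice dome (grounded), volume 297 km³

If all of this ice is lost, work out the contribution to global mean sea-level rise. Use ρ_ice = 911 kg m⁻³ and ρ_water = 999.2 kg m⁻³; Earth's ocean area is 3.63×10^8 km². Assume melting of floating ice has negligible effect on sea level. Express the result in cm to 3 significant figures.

The Ardane ice shelf system is floating and already displaces its own weight of water, so its melt adds essentially nothing to sea level.
Draeg: 297 km³ × (911/999.2) = 270.8 km³ of water.
Total added water ≈ 2.708×10^11 m³ over 3.63×10^14 m² → Δh = 7.46×10^-4 m = 0.0746 cm.

≈ 0.0746 cm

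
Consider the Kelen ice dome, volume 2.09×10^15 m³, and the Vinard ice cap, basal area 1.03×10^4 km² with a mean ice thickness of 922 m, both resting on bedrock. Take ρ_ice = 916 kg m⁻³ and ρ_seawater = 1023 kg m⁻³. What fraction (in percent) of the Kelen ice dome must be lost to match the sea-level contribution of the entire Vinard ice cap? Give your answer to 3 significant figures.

Equal sea-level rise means equal mass of meltwater, i.e. equal mass of ice lost.
Ice mass of Vinard: 8.699×10^15 kg; ice mass of Kelen: 1.914×10^18 kg.
Fraction required = 8.699×10^15 / 1.914×10^18 = 4.54×10^-3 → 0.454 %.

≈ 0.454 %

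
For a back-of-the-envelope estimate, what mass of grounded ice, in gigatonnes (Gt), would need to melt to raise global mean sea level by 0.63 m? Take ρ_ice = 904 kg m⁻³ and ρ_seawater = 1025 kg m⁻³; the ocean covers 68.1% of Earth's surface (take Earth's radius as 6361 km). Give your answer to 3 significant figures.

Required water volume = Δh × A = 0.63 m × 3.46×10^14 m² = 2.181×10^14 m³.
ρ_w = 1025 kg m⁻³, so the mass of water = 2.181×10^14 m³ × 1025 kg m⁻³ = 2.236×10^17 kg = 2.24×10^5 Gt (and the same mass of ice, by conservation).

≈ 2.24×10^5 Gt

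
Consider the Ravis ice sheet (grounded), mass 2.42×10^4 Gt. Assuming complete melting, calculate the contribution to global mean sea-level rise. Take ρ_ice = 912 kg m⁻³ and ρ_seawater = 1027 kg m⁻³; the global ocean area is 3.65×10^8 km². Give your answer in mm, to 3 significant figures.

Ravis: 2.42×10^4 Gt = 2.420×10^16 kg; dividing by ρ_w = 1027 kg m⁻³ gives 2.356×10^13 m³ of water.
Spread over 3.65×10^14 m² of ocean, Δh = 2.356×10^13 / 3.65×10^14 = 0.0646 m = 64.6 mm.

≈ 64.6 mm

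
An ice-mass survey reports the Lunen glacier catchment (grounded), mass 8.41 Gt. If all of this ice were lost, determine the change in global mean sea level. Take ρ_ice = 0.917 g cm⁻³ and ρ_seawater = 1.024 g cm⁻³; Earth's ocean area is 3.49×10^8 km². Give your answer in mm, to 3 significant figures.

Lunen: 8.41 Gt = 8.410×10^12 kg; dividing by ρ_w = 1.024 g cm⁻³ = 1024 kg m⁻³ gives 8.213×10^9 m³ of water.
Spread over 3.49×10^14 m² of ocean, Δh = 8.213×10^9 / 3.49×10^14 = 2.35×10^-5 m = 0.0235 mm.

≈ 0.0235 mm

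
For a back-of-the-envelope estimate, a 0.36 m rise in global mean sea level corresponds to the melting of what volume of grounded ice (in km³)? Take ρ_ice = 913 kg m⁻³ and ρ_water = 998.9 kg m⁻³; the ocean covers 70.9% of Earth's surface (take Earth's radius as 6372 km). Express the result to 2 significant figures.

≈ 1.4×10^5 km³

Required water volume = Δh × A = 0.36 m × 3.62×10^14 m² = 1.302×10^14 m³ = 1.302×10^5 km³.
Ice volume = water volume × ρ_w/ρ_ice = 1.302×10^5 × 998.9/913 = 1.4×10^5 km³.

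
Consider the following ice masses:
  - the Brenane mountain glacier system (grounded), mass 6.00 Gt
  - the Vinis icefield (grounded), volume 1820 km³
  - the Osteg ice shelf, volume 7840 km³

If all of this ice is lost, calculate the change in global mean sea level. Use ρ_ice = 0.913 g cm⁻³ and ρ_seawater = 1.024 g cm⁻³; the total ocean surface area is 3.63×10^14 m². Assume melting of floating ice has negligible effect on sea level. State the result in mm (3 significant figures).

Brenane: 6.00 Gt = 6.000×10^12 kg; dividing by ρ_w = 1.024 g cm⁻³ = 1024 kg m⁻³ gives 5.859×10^9 m³ of water.
Vinis: 1820 km³ × (913/1024) = 1623 km³ of water.
The Osteg ice shelf is floating and already displaces its own weight of water, so its melt adds essentially nothing to sea level.
Total added water ≈ 1.629×10^12 m³ over 3.63×10^14 m² → Δh = 4.49×10^-3 m = 4.49 mm.

≈ 4.49 mm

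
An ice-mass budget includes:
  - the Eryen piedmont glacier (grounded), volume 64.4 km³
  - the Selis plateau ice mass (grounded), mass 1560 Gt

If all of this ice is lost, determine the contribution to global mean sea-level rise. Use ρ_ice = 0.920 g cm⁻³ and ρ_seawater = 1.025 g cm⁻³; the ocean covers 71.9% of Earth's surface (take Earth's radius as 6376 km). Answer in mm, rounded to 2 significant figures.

≈ 4.3 mm

Eryen: 64.4 km³ × (920/1025) = 57.80 km³ of water.
Selis: 1560 Gt = 1.560×10^15 kg; dividing by ρ_w = 1.025 g cm⁻³ = 1025 kg m⁻³ gives 1.522×10^12 m³ of water.
Total added water ≈ 1.580×10^12 m³ over 3.67×10^14 m² → Δh = 4.30×10^-3 m = 4.3 mm.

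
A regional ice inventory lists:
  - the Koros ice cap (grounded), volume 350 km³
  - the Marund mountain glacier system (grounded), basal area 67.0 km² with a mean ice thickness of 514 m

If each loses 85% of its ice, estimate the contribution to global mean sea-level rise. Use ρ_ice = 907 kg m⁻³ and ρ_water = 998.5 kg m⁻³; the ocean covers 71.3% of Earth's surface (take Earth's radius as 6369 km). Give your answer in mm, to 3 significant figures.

≈ 0.817 mm

Koros: 0.85 × 350 km³ × (907/998.5) = 270.2 km³ of water.
Marund: ice volume = 67.0 km² × 514 m = 34.44 km³; 0.85 × 34.44 × (907/998.5) = 26.59 km³ of water.
Total added water ≈ 2.968×10^11 m³ over 3.63×10^14 m² → Δh = 8.17×10^-4 m = 0.817 mm.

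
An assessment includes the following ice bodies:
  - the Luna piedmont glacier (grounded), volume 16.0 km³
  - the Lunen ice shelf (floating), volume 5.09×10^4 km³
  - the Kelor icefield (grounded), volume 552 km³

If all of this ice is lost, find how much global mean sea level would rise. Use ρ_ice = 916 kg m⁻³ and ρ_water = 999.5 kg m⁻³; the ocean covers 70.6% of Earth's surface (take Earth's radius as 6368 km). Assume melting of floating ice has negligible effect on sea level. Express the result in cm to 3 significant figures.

≈ 0.145 cm

Luna: 16.0 km³ × (916/999.5) = 14.66 km³ of water.
The Lunen ice shelf is floating and already displaces its own weight of water, so its melt adds essentially nothing to sea level.
Kelor: 552 km³ × (916/999.5) = 505.9 km³ of water.
Total added water ≈ 5.205×10^11 m³ over 3.60×10^14 m² → Δh = 1.45×10^-3 m = 0.145 cm.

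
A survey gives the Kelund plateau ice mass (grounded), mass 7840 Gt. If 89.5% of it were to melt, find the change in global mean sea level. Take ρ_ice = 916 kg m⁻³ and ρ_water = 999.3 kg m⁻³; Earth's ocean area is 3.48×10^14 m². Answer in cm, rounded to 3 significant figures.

≈ 2.02 cm

Kelund: 0.895 × 7840 Gt = 7.017×10^15 kg; dividing by ρ_w = 999.3 kg m⁻³ gives 7.022×10^12 m³ of water.
Spread over 3.48×10^14 m² of ocean, Δh = 7.022×10^12 / 3.48×10^14 = 0.0202 m = 2.02 cm.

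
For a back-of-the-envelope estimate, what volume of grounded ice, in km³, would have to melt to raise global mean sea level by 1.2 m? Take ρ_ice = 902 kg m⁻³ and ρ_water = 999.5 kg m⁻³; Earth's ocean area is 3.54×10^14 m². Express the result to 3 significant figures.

Required water volume = Δh × A = 1.2 m × 3.54×10^14 m² = 4.248×10^14 m³ = 4.248×10^5 km³.
Ice volume = water volume × ρ_w/ρ_ice = 4.248×10^5 × 999.5/902 = 4.71×10^5 km³.

≈ 4.71×10^5 km³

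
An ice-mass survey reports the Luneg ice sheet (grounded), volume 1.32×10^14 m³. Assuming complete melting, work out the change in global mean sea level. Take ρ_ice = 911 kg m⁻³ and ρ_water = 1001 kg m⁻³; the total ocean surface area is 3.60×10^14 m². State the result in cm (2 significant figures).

≈ 33 cm

Luneg: 1.32×10^14 m³ × (911/1001) = 1.201×10^14 m³ of water.
Spread over 3.60×10^14 m² of ocean, Δh = 1.201×10^14 / 3.60×10^14 = 0.334 m = 33 cm.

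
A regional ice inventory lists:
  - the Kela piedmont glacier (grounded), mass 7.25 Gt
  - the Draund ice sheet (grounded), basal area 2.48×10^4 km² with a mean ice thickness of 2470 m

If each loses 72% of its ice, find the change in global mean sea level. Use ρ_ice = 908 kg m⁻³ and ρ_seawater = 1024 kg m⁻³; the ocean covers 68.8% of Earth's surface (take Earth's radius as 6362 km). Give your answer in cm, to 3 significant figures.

≈ 11.2 cm

Kela: 0.72 × 7.25 Gt = 5.220×10^12 kg; dividing by ρ_w = 1024 kg m⁻³ gives 5.098×10^9 m³ of water.
Draund: ice volume = 2.48×10^4 km² × 2470 m = 6.126×10^4 km³; 0.72 × 6.126×10^4 × (908/1024) = 3.911×10^4 km³ of water.
Total added water ≈ 3.911×10^13 m³ over 3.50×10^14 m² → Δh = 0.112 m = 11.2 cm.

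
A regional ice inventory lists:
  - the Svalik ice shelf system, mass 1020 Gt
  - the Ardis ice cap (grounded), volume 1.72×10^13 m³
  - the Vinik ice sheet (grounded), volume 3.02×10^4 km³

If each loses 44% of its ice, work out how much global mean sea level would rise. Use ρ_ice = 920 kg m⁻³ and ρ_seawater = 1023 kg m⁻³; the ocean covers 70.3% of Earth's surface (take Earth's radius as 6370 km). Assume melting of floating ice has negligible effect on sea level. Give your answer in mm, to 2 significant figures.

≈ 52 mm

The Svalik ice shelf system is floating and already displaces its own weight of water, so its melt adds essentially nothing to sea level.
Ardis: 0.44 × 1.72×10^13 m³ × (920/1023) = 6.806×10^12 m³ of water.
Vinik: 0.44 × 3.02×10^4 km³ × (920/1023) = 1.195×10^4 km³ of water.
Total added water ≈ 1.876×10^13 m³ over 3.58×10^14 m² → Δh = 0.0523 m = 52 mm.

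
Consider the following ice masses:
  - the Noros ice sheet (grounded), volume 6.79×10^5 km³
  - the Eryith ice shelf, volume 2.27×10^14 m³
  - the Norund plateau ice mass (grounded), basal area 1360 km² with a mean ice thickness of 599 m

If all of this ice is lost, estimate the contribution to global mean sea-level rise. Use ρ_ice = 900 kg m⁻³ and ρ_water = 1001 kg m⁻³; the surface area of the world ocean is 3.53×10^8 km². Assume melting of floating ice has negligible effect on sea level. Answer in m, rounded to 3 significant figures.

≈ 1.73 m

Noros: 6.79×10^5 km³ × (900/1001) = 6.105×10^5 km³ of water.
The Eryith ice shelf is floating and already displaces its own weight of water, so its melt adds essentially nothing to sea level.
Norund: ice volume = 1360 km² × 599 m = 814.6 km³; 814.6 × (900/1001) = 732.4 km³ of water.
Total added water ≈ 6.112×10^14 m³ over 3.53×10^14 m² → Δh = 1.73 m.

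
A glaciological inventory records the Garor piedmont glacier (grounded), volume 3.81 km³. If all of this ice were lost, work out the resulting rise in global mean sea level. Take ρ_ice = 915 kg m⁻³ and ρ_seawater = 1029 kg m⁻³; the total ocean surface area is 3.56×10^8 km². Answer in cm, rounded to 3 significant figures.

Garor: 3.81 km³ × (915/1029) = 3.388 km³ of water.
Spread over 3.56×10^14 m² of ocean, Δh = 3.388×10^9 / 3.56×10^14 = 9.52×10^-6 m = 9.52×10^-4 cm.

≈ 9.52×10^-4 cm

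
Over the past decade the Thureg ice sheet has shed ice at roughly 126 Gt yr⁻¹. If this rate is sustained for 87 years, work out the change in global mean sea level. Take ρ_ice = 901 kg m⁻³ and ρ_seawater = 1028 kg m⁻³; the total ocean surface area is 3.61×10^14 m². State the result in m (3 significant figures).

Total mass lost = 126 Gt/yr × 87 yr = 1.096×10^4 Gt = 1.096×10^16 kg.
ρ_w = 1028 kg m⁻³, so water volume = 1.096×10^16 / 1028 = 1.066×10^13 m³.
Δh = 1.066×10^13 / 3.61×10^14 = 0.0295 m.

≈ 0.0295 m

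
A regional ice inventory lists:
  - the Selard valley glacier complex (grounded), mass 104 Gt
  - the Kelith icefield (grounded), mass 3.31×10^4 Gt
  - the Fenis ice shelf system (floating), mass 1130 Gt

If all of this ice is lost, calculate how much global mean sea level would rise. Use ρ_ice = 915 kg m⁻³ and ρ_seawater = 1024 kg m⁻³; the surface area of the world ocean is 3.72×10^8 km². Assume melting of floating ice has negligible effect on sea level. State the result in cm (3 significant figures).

Selard: 104 Gt = 1.040×10^14 kg; dividing by ρ_w = 1024 kg m⁻³ gives 1.016×10^11 m³ of water.
Kelith: 3.31×10^4 Gt = 3.310×10^16 kg; dividing by ρ_w = 1024 kg m⁻³ gives 3.232×10^13 m³ of water.
The Fenis ice shelf system is floating and already displaces its own weight of water, so its melt adds essentially nothing to sea level.
Total added water ≈ 3.243×10^13 m³ over 3.72×10^14 m² → Δh = 0.0872 m = 8.72 cm.

≈ 8.72 cm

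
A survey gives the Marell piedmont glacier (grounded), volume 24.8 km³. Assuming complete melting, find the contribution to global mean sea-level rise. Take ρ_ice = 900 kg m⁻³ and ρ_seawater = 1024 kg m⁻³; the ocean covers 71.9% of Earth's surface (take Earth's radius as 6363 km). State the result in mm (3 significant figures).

Marell: 24.8 km³ × (900/1024) = 21.80 km³ of water.
Spread over 3.66×10^14 m² of ocean, Δh = 2.180×10^10 / 3.66×10^14 = 5.96×10^-5 m = 0.0596 mm.

≈ 0.0596 mm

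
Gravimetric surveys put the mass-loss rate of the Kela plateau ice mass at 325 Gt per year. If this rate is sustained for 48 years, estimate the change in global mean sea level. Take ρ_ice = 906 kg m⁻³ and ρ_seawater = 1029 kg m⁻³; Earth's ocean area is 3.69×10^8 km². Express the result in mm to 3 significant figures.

Total mass lost = 325 Gt/yr × 48 yr = 1.560×10^4 Gt = 1.560×10^16 kg.
ρ_w = 1029 kg m⁻³, so water volume = 1.560×10^16 / 1029 = 1.516×10^13 m³.
Δh = 1.516×10^13 / 3.69×10^14 = 0.0411 m = 41.1 mm.

≈ 41.1 mm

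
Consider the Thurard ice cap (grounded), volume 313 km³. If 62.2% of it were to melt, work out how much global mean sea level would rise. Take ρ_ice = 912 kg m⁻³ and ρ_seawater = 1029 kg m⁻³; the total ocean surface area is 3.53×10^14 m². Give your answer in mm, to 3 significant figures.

≈ 0.489 mm

Thurard: 0.622 × 313 km³ × (912/1029) = 172.5 km³ of water.
Spread over 3.53×10^14 m² of ocean, Δh = 1.725×10^11 / 3.53×10^14 = 4.89×10^-4 m = 0.489 mm.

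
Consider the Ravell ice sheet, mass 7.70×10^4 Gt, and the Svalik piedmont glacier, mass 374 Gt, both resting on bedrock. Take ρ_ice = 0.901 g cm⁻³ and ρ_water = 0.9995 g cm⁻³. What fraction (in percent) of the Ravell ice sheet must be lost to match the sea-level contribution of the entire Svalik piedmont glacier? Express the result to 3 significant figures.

≈ 0.486 %

Equal sea-level rise means equal mass of meltwater, i.e. equal mass of ice lost.
Ice mass of Svalik: 3.740×10^14 kg; ice mass of Ravell: 7.700×10^16 kg.
Fraction required = 3.740×10^14 / 7.700×10^16 = 4.86×10^-3 → 0.486 %.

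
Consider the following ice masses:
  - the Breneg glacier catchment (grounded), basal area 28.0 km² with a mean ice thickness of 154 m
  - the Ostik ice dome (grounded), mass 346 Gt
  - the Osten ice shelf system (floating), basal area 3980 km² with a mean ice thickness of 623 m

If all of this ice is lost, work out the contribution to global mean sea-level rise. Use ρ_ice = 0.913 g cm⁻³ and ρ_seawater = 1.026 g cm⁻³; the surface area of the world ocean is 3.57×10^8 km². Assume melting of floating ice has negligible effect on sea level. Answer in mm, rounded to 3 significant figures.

Breneg: ice volume = 28.0 km² × 154 m = 4.312 km³; 4.312 × (913/1026) = 3.837 km³ of water.
Ostik: 346 Gt = 3.460×10^14 kg; dividing by ρ_w = 1.026 g cm⁻³ = 1026 kg m⁻³ gives 3.372×10^11 m³ of water.
The Osten ice shelf system is floating and already displaces its own weight of water, so its melt adds essentially nothing to sea level.
Total added water ≈ 3.411×10^11 m³ over 3.57×10^14 m² → Δh = 9.55×10^-4 m = 0.955 mm.

≈ 0.955 mm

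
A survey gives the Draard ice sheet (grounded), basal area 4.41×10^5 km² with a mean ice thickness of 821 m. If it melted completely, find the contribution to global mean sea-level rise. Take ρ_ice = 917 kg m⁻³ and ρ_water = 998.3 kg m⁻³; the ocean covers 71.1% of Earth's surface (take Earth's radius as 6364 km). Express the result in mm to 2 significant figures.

Draard: ice volume = 4.41×10^5 km² × 821 m = 3.621×10^5 km³; 3.621×10^5 × (917/998.3) = 3.326×10^5 km³ of water.
Spread over 3.62×10^14 m² of ocean, Δh = 3.326×10^14 / 3.62×10^14 = 0.919 m = 920 mm.

≈ 920 mm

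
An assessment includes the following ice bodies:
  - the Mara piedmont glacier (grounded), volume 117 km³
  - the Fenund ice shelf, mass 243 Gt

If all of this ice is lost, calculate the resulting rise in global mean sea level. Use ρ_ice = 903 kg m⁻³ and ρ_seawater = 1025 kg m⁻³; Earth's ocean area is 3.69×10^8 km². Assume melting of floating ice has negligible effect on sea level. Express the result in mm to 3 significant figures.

≈ 0.279 mm

Mara: 117 km³ × (903/1025) = 103.1 km³ of water.
The Fenund ice shelf is floating and already displaces its own weight of water, so its melt adds essentially nothing to sea level.
Total added water ≈ 1.031×10^11 m³ over 3.69×10^14 m² → Δh = 2.79×10^-4 m = 0.279 mm.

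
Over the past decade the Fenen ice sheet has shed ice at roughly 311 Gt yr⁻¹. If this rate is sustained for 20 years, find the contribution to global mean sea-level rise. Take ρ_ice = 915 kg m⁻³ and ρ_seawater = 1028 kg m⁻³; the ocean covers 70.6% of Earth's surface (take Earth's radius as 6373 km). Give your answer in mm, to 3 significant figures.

≈ 16.8 mm

Total mass lost = 311 Gt/yr × 20 yr = 6220 Gt = 6.220×10^15 kg.
ρ_w = 1028 kg m⁻³, so water volume = 6.220×10^15 / 1028 = 6.051×10^12 m³.
Δh = 6.051×10^12 / 3.60×10^14 = 0.0168 m = 16.8 mm.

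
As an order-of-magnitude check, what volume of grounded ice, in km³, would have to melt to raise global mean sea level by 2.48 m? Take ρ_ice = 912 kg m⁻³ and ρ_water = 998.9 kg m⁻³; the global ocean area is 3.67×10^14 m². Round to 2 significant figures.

Required water volume = Δh × A = 2.48 m × 3.67×10^14 m² = 9.102×10^14 m³ = 9.102×10^5 km³.
Ice volume = water volume × ρ_w/ρ_ice = 9.102×10^5 × 998.9/912 = 1.0×10^6 km³.

≈ 1.0×10^6 km³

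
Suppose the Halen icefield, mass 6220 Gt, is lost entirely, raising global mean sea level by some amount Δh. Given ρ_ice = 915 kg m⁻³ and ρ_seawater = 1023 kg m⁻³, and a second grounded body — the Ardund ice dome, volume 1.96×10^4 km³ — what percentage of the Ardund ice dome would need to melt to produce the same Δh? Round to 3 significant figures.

≈ 34.7 %

Equal sea-level rise means equal mass of meltwater, i.e. equal mass of ice lost.
Ice mass of Halen: 6.220×10^15 kg; ice mass of Ardund: 1.793×10^16 kg.
Fraction required = 6.220×10^15 / 1.793×10^16 = 0.347 → 34.7 %.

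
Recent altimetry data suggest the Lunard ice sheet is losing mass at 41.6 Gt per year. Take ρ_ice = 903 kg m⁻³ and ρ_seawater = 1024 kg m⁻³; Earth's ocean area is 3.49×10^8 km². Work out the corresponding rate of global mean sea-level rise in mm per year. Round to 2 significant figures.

≈ 0.12 mm/yr

ρ_w = 1024 kg m⁻³. Annual water volume added = 41.6 Gt / ρ_w = 4.160×10^13 kg / 1024 kg m⁻³ = 4.062×10^10 m³.
Δh per year = 4.062×10^10 / 3.49×10^14 = 1.16×10^-4 m = 0.12 mm.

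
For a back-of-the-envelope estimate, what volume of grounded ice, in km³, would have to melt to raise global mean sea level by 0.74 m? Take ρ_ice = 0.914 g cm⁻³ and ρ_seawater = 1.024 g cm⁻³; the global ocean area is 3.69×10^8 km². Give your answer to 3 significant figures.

≈ 3.06×10^5 km³

Required water volume = Δh × A = 0.74 m × 3.69×10^14 m² = 2.731×10^14 m³ = 2.731×10^5 km³.
Ice volume = water volume × ρ_w/ρ_ice = 2.731×10^5 × 1024/914 = 3.06×10^5 km³.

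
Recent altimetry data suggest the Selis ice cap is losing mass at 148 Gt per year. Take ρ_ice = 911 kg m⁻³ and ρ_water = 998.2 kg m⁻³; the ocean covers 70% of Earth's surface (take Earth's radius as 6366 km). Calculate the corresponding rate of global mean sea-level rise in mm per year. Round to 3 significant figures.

ρ_w = 998.2 kg m⁻³. Annual water volume added = 148 Gt / ρ_w = 1.480×10^14 kg / 998.2 kg m⁻³ = 1.483×10^11 m³.
Δh per year = 1.483×10^11 / 3.56×10^14 = 4.16×10^-4 m = 0.416 mm.

≈ 0.416 mm/yr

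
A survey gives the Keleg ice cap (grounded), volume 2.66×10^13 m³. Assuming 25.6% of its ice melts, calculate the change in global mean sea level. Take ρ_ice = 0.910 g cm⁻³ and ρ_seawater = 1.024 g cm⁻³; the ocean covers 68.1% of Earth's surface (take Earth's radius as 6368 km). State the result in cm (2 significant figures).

≈ 1.7 cm

Keleg: 0.256 × 2.66×10^13 m³ × (910/1024) = 6.052×10^12 m³ of water.
Spread over 3.47×10^14 m² of ocean, Δh = 6.052×10^12 / 3.47×10^14 = 0.0174 m = 1.7 cm.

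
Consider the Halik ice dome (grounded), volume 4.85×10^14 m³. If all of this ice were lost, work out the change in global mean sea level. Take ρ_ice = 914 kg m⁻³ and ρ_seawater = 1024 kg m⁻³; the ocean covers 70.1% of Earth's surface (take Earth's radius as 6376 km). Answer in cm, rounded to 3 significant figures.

Halik: 4.85×10^14 m³ × (914/1024) = 4.329×10^14 m³ of water.
Spread over 3.58×10^14 m² of ocean, Δh = 4.329×10^14 / 3.58×10^14 = 1.21 m = 121 cm.

≈ 121 cm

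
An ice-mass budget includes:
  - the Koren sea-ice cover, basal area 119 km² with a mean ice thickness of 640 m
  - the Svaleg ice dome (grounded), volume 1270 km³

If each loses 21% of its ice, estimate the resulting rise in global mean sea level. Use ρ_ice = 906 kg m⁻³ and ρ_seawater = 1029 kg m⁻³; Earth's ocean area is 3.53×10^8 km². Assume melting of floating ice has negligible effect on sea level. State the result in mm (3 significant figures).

The Koren sea-ice cover is floating and already displaces its own weight of water, so its melt adds essentially nothing to sea level.
Svaleg: 0.21 × 1270 km³ × (906/1029) = 234.8 km³ of water.
Total added water ≈ 2.348×10^11 m³ over 3.53×10^14 m² → Δh = 6.65×10^-4 m = 0.665 mm.

≈ 0.665 mm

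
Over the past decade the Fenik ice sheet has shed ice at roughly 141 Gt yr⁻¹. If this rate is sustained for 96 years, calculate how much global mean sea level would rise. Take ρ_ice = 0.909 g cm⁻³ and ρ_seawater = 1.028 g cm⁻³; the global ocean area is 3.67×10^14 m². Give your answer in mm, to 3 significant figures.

Total mass lost = 141 Gt/yr × 96 yr = 1.354×10^4 Gt = 1.354×10^16 kg.
ρ_w = 1.028 g cm⁻³ = 1028 kg m⁻³, so water volume = 1.354×10^16 / 1028 = 1.317×10^13 m³.
Δh = 1.317×10^13 / 3.67×10^14 = 0.0359 m = 35.9 mm.

≈ 35.9 mm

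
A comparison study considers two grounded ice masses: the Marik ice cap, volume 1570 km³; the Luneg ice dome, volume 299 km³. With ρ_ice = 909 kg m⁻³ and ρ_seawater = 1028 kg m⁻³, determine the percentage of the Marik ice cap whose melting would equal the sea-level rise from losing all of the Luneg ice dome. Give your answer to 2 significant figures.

Equal sea-level rise means equal mass of meltwater, i.e. equal mass of ice lost.
Ice mass of Luneg: 2.718×10^14 kg; ice mass of Marik: 1.427×10^15 kg.
Fraction required = 2.718×10^14 / 1.427×10^15 = 0.190 → 19 %.

≈ 19 %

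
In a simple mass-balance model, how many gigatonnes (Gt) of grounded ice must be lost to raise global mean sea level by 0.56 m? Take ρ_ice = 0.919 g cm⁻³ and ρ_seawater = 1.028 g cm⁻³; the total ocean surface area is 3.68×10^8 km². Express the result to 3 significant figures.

Required water volume = Δh × A = 0.56 m × 3.68×10^14 m² = 2.061×10^14 m³.
ρ_w = 1.028 g cm⁻³ = 1028 kg m⁻³, so the mass of water = 2.061×10^14 m³ × 1028 kg m⁻³ = 2.119×10^17 kg = 2.12×10^5 Gt (and the same mass of ice, by conservation).

≈ 2.12×10^5 Gt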